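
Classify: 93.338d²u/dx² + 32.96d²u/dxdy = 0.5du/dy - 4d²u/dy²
Rewriting in standard form: 93.338d²u/dx² + 32.96d²u/dxdy + 4d²u/dy² - 0.5du/dy = 0. Elliptic (discriminant = -407.0464).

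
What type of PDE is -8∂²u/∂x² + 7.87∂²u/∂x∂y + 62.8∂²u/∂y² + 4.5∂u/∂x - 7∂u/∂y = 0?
With A = -8, B = 7.87, C = 62.8, the discriminant is 2071.5369. This is a hyperbolic PDE.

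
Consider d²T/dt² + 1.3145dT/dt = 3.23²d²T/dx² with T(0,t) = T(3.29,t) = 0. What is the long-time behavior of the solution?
As t → ∞, T → 0. Damping (γ=1.3145) dissipates energy; oscillations decay exponentially.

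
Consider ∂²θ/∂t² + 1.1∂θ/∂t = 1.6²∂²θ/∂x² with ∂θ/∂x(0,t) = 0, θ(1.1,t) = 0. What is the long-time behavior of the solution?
As t → ∞, θ → 0. Damping (γ=1.1) dissipates energy; oscillations decay exponentially.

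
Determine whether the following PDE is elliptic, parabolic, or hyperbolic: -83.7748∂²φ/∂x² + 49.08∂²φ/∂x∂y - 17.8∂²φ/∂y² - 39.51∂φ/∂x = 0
Coefficients: A = -83.7748, B = 49.08, C = -17.8. B² - 4AC = -3555.91936, which is negative, so the equation is elliptic.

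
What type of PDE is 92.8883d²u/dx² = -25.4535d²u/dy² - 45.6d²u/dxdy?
Rewriting in standard form: 92.8883d²u/dx² + 45.6d²u/dxdy + 25.4535d²u/dy² = 0. With A = 92.8883, B = 45.6, C = 25.4535, the discriminant is -7377.9693762. This is an elliptic PDE.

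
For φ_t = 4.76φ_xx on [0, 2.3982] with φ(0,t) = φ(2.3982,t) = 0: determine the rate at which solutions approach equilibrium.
Eigenvalues: λₙ = 4.76n²π²/2.3982².
First three modes:
  n=1: λ₁ = 4.76π²/2.3982² ≈ 8.168
  n=2: λ₂ = 19.04π²/2.3982² ≈ 32.674 (4× faster decay)
  n=3: λ₃ = 42.84π²/2.3982² ≈ 73.515 (9× faster decay)
As t → ∞, higher modes decay exponentially faster. The n=1 mode dominates: φ ~ c₁ sin(πx/2.3982) e^{-λ₁t}.
Decay rate: λ₁ = 4.76π²/2.3982² ≈ 8.168.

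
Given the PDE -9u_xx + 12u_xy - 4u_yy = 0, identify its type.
The second-order coefficients are A = -9, B = 12, C = -4. Since B² - 4AC = 0 = 0, this is a parabolic PDE.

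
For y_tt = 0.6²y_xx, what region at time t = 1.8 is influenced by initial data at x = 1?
Domain of influence: [-0.08, 2.08]. Data at x = 1 spreads outward at speed 0.6.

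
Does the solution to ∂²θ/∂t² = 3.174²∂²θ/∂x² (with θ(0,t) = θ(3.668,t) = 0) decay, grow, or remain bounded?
θ oscillates (no decay). Energy is conserved; the solution oscillates indefinitely as standing waves.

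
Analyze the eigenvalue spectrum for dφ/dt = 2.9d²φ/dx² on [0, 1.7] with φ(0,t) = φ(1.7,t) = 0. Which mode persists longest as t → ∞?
Eigenvalues: λₙ = 2.9n²π²/1.7².
First three modes:
  n=1: λ₁ = 2.9π²/1.7² ≈ 9.904
  n=2: λ₂ = 11.6π²/1.7² ≈ 39.615 (4× faster decay)
  n=3: λ₃ = 26.1π²/1.7² ≈ 89.134 (9× faster decay)
As t → ∞, higher modes decay exponentially faster. The n=1 mode dominates: φ ~ c₁ sin(πx/1.7) e^{-λ₁t}.
Decay rate: λ₁ = 2.9π²/1.7² ≈ 9.904.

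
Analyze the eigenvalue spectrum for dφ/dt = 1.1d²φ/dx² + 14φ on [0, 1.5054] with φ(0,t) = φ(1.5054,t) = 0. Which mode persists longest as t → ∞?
Eigenvalues: λₙ = 1.1n²π²/1.5054² - 14.
First three modes:
  n=1: λ₁ = 1.1π²/1.5054² - 14 ≈ -9.209
  n=2: λ₂ = 4.4π²/1.5054² - 14 ≈ 5.162
  n=3: λ₃ = 9.9π²/1.5054² - 14 ≈ 29.115
Since 1.1π²/1.5054² ≈ 4.791 < 14, λ₁ < 0.
The n=1 mode grows fastest (−λₙ is largest for n=1) → dominates.
Asymptotic: φ ~ c₁ sin(πx/1.5054) e^{9.209t} (exponential growth at rate −λ₁ ≈ 9.209).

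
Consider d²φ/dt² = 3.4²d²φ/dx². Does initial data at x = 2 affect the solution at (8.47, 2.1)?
Yes. The domain of dependence is [1.33, 15.61], and 2 ∈ [1.33, 15.61].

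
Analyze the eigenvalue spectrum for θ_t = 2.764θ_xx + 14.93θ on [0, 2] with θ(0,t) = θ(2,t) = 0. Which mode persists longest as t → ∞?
Eigenvalues: λₙ = 2.764n²π²/2² - 14.93.
First three modes:
  n=1: λ₁ = 2.764π²/2² - 14.93 ≈ -8.11
  n=2: λ₂ = 11.056π²/2² - 14.93 ≈ 12.35
  n=3: λ₃ = 24.876π²/2² - 14.93 ≈ 46.449
Since 2.764π²/2² ≈ 6.82 < 14.93, λ₁ < 0.
The n=1 mode grows fastest (−λₙ is largest for n=1) → dominates.
Asymptotic: θ ~ c₁ sin(πx/2) e^{8.11t} (exponential growth at rate −λ₁ ≈ 8.11).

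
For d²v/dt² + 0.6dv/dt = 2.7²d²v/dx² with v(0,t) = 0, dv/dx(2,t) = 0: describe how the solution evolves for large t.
v → 0. Damping (γ=0.6) dissipates energy; oscillations decay exponentially.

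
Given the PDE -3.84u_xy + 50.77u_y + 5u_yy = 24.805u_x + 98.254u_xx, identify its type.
Rewriting in standard form: -98.254u_xx - 3.84u_xy + 5u_yy - 24.805u_x + 50.77u_y = 0. The second-order coefficients are A = -98.254, B = -3.84, C = 5. Since B² - 4AC = 1979.8256 > 0, this is a hyperbolic PDE.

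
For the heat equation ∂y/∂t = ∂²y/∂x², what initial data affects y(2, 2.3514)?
The entire real line. The heat equation has infinite propagation speed: any initial disturbance instantly affects all points (though exponentially small far away).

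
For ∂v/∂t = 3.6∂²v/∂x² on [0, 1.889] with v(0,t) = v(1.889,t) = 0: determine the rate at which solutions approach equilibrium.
Eigenvalues: λₙ = 3.6n²π²/1.889².
First three modes:
  n=1: λ₁ = 3.6π²/1.889² ≈ 9.957
  n=2: λ₂ = 14.4π²/1.889² ≈ 39.829 (4× faster decay)
  n=3: λ₃ = 32.4π²/1.889² ≈ 89.615 (9× faster decay)
As t → ∞, higher modes decay exponentially faster. The n=1 mode dominates: v ~ c₁ sin(πx/1.889) e^{-λ₁t}.
Decay rate: λ₁ = 3.6π²/1.889² ≈ 9.957.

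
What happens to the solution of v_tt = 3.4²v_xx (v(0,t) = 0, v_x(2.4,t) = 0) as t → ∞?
v oscillates (no decay). Energy is conserved; the solution oscillates indefinitely as standing waves.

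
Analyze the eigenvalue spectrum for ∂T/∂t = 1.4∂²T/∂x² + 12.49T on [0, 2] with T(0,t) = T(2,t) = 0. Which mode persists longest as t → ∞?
Eigenvalues: λₙ = 1.4n²π²/2² - 12.49.
First three modes:
  n=1: λ₁ = 1.4π²/2² - 12.49 ≈ -9.036
  n=2: λ₂ = 5.6π²/2² - 12.49 ≈ 1.327
  n=3: λ₃ = 12.6π²/2² - 12.49 ≈ 18.599
Since 1.4π²/2² ≈ 3.454 < 12.49, λ₁ < 0.
The n=1 mode grows fastest (−λₙ is largest for n=1) → dominates.
Asymptotic: T ~ c₁ sin(πx/2) e^{9.036t} (exponential growth at rate −λ₁ ≈ 9.036).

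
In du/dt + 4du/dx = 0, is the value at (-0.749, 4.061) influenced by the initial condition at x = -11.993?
No. Only data at x = -16.993 affects (-0.749, 4.061). Advection has one-way propagation along characteristics.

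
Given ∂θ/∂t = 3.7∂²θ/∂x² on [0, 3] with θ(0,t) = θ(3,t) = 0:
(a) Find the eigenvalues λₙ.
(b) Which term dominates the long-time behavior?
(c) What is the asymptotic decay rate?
Eigenvalues: λₙ = 3.7n²π²/3².
First three modes:
  n=1: λ₁ = 3.7π²/3² ≈ 4.058
  n=2: λ₂ = 14.8π²/3² ≈ 16.23 (4× faster decay)
  n=3: λ₃ = 33.3π²/3² ≈ 36.518 (9× faster decay)
As t → ∞, higher modes decay exponentially faster. The n=1 mode dominates: θ ~ c₁ sin(πx/3) e^{-λ₁t}.
Decay rate: λ₁ = 3.7π²/3² ≈ 4.058.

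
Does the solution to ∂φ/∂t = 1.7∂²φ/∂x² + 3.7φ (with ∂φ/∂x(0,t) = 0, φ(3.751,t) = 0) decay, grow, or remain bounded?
φ grows unboundedly. Reaction dominates diffusion (r=3.7 > κπ²/(4L²)≈0.3); solution grows exponentially.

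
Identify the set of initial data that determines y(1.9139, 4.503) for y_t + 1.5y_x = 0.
A single point: x = -4.8406. The characteristic through (1.9139, 4.503) is x - 1.5t = const, so x = 1.9139 - 1.5·4.503 = -4.8406.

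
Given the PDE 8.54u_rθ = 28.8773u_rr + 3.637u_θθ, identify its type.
Rewriting in standard form: -28.8773u_rr + 8.54u_rθ - 3.637u_θθ = 0. The second-order coefficients are A = -28.8773, B = 8.54, C = -3.637. Since B² - 4AC = -347.1753604 < 0, this is an elliptic PDE.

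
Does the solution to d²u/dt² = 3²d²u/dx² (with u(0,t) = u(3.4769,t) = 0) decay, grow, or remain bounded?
u oscillates (no decay). Energy is conserved; the solution oscillates indefinitely as standing waves.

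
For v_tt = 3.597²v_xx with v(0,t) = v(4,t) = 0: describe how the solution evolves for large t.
v oscillates (no decay). Energy is conserved; the solution oscillates indefinitely as standing waves.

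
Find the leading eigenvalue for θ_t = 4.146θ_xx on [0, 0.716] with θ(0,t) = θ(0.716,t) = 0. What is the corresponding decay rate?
Eigenvalues: λₙ = 4.146n²π²/0.716².
First three modes:
  n=1: λ₁ = 4.146π²/0.716² ≈ 79.818
  n=2: λ₂ = 16.584π²/0.716² ≈ 319.274 (4× faster decay)
  n=3: λ₃ = 37.314π²/0.716² ≈ 718.366 (9× faster decay)
As t → ∞, higher modes decay exponentially faster. The n=1 mode dominates: θ ~ c₁ sin(πx/0.716) e^{-λ₁t}.
Decay rate: λ₁ = 4.146π²/0.716² ≈ 79.818.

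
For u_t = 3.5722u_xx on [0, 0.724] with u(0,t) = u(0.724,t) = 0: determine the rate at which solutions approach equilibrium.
Eigenvalues: λₙ = 3.5722n²π²/0.724².
First three modes:
  n=1: λ₁ = 3.5722π²/0.724² ≈ 67.26
  n=2: λ₂ = 14.2888π²/0.724² ≈ 269.041 (4× faster decay)
  n=3: λ₃ = 32.1498π²/0.724² ≈ 605.342 (9× faster decay)
As t → ∞, higher modes decay exponentially faster. The n=1 mode dominates: u ~ c₁ sin(πx/0.724) e^{-λ₁t}.
Decay rate: λ₁ = 3.5722π²/0.724² ≈ 67.26.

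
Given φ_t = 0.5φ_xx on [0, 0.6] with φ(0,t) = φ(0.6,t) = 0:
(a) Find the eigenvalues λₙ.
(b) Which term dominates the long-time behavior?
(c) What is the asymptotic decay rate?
Eigenvalues: λₙ = 0.5n²π²/0.6².
First three modes:
  n=1: λ₁ = 0.5π²/0.6² ≈ 13.708
  n=2: λ₂ = 2π²/0.6² ≈ 54.831 (4× faster decay)
  n=3: λ₃ = 4.5π²/0.6² ≈ 123.37 (9× faster decay)
As t → ∞, higher modes decay exponentially faster. The n=1 mode dominates: φ ~ c₁ sin(πx/0.6) e^{-λ₁t}.
Decay rate: λ₁ = 0.5π²/0.6² ≈ 13.708.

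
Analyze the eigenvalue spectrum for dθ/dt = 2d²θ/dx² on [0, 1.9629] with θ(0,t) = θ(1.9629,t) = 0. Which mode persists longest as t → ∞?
Eigenvalues: λₙ = 2n²π²/1.9629².
First three modes:
  n=1: λ₁ = 2π²/1.9629² ≈ 5.123
  n=2: λ₂ = 8π²/1.9629² ≈ 20.492 (4× faster decay)
  n=3: λ₃ = 18π²/1.9629² ≈ 46.108 (9× faster decay)
As t → ∞, higher modes decay exponentially faster. The n=1 mode dominates: θ ~ c₁ sin(πx/1.9629) e^{-λ₁t}.
Decay rate: λ₁ = 2π²/1.9629² ≈ 5.123.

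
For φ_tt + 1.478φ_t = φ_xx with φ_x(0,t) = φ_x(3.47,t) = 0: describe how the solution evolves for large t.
φ → constant (steady state). Damping (γ=1.478) dissipates the nonconstant modes; with Neumann BCs the spatial average obeys M''+γM'=0 and tends to a finite limit.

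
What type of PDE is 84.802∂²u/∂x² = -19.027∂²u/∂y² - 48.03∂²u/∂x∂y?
Rewriting in standard form: 84.802∂²u/∂x² + 48.03∂²u/∂x∂y + 19.027∂²u/∂y² = 0. With A = 84.802, B = 48.03, C = 19.027, the discriminant is -4147.229716. This is an elliptic PDE.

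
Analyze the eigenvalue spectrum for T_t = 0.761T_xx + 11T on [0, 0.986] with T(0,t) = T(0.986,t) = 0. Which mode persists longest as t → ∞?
Eigenvalues: λₙ = 0.761n²π²/0.986² - 11.
First three modes:
  n=1: λ₁ = 0.761π²/0.986² - 11 ≈ -3.274
  n=2: λ₂ = 3.044π²/0.986² - 11 ≈ 19.902
  n=3: λ₃ = 6.849π²/0.986² - 11 ≈ 58.53
Since 0.761π²/0.986² ≈ 7.726 < 11, λ₁ < 0.
The n=1 mode grows fastest (−λₙ is largest for n=1) → dominates.
Asymptotic: T ~ c₁ sin(πx/0.986) e^{3.274t} (exponential growth at rate −λ₁ ≈ 3.274).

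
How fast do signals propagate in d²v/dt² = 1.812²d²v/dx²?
Speed = 1.812. Information travels along characteristics x = x₀ ± 1.812t.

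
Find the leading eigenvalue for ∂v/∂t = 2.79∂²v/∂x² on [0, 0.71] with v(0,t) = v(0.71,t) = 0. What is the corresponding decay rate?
Eigenvalues: λₙ = 2.79n²π²/0.71².
First three modes:
  n=1: λ₁ = 2.79π²/0.71² ≈ 54.624
  n=2: λ₂ = 11.16π²/0.71² ≈ 218.498 (4× faster decay)
  n=3: λ₃ = 25.11π²/0.71² ≈ 491.62 (9× faster decay)
As t → ∞, higher modes decay exponentially faster. The n=1 mode dominates: v ~ c₁ sin(πx/0.71) e^{-λ₁t}.
Decay rate: λ₁ = 2.79π²/0.71² ≈ 54.624.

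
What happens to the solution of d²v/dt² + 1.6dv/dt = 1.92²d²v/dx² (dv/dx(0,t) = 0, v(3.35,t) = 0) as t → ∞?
v → 0. Damping (γ=1.6) dissipates energy; oscillations decay exponentially.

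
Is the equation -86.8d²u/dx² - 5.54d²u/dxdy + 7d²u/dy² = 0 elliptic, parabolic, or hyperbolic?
Computing B² - 4AC with A = -86.8, B = -5.54, C = 7: discriminant = 2461.0916 (positive). Answer: hyperbolic.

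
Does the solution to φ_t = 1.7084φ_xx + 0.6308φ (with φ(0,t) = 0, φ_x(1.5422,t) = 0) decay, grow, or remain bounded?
φ → 0. Diffusion dominates reaction (r=0.6308 < κπ²/(4L²)≈1.77); solution decays.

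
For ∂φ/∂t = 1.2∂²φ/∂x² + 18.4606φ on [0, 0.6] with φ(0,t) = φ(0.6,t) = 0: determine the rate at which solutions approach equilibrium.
Eigenvalues: λₙ = 1.2n²π²/0.6² - 18.4606.
First three modes:
  n=1: λ₁ = 1.2π²/0.6² - 18.4606 ≈ 14.438
  n=2: λ₂ = 4.8π²/0.6² - 18.4606 ≈ 113.134
  n=3: λ₃ = 10.8π²/0.6² - 18.4606 ≈ 277.628
Since 1.2π²/0.6² ≈ 32.899 > 18.4606, all λₙ > 0.
The n=1 mode decays slowest → dominates as t → ∞.
Asymptotic: φ ~ c₁ sin(πx/0.6) e^{-λ₁t} with decay rate λ₁ ≈ 14.438.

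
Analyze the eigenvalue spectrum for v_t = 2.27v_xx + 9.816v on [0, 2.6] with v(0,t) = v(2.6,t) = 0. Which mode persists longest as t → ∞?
Eigenvalues: λₙ = 2.27n²π²/2.6² - 9.816.
First three modes:
  n=1: λ₁ = 2.27π²/2.6² - 9.816 ≈ -6.502
  n=2: λ₂ = 9.08π²/2.6² - 9.816 ≈ 3.441
  n=3: λ₃ = 20.43π²/2.6² - 9.816 ≈ 20.012
Since 2.27π²/2.6² ≈ 3.314 < 9.816, λ₁ < 0.
The n=1 mode grows fastest (−λₙ is largest for n=1) → dominates.
Asymptotic: v ~ c₁ sin(πx/2.6) e^{6.502t} (exponential growth at rate −λ₁ ≈ 6.502).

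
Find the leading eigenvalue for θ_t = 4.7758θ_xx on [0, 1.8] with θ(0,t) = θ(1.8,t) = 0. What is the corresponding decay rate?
Eigenvalues: λₙ = 4.7758n²π²/1.8².
First three modes:
  n=1: λ₁ = 4.7758π²/1.8² ≈ 14.548
  n=2: λ₂ = 19.1032π²/1.8² ≈ 58.192 (4× faster decay)
  n=3: λ₃ = 42.9822π²/1.8² ≈ 130.931 (9× faster decay)
As t → ∞, higher modes decay exponentially faster. The n=1 mode dominates: θ ~ c₁ sin(πx/1.8) e^{-λ₁t}.
Decay rate: λ₁ = 4.7758π²/1.8² ≈ 14.548.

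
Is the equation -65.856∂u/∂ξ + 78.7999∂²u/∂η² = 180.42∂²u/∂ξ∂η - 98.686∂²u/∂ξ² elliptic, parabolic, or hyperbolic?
Rewriting in standard form: 98.686∂²u/∂ξ² - 180.42∂²u/∂ξ∂η + 78.7999∂²u/∂η² - 65.856∂u/∂ξ = 0. Computing B² - 4AC with A = 98.686, B = -180.42, C = 78.7999: discriminant = 1445.5886744 (positive). Answer: hyperbolic.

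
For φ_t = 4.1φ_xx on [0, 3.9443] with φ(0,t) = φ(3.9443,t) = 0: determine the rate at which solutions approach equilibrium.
Eigenvalues: λₙ = 4.1n²π²/3.9443².
First three modes:
  n=1: λ₁ = 4.1π²/3.9443² ≈ 2.601
  n=2: λ₂ = 16.4π²/3.9443² ≈ 10.404 (4× faster decay)
  n=3: λ₃ = 36.9π²/3.9443² ≈ 23.409 (9× faster decay)
As t → ∞, higher modes decay exponentially faster. The n=1 mode dominates: φ ~ c₁ sin(πx/3.9443) e^{-λ₁t}.
Decay rate: λ₁ = 4.1π²/3.9443² ≈ 2.601.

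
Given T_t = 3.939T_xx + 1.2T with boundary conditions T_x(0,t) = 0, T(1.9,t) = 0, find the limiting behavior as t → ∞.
T → 0. Diffusion dominates reaction (r=1.2 < κπ²/(4L²)≈2.69); solution decays.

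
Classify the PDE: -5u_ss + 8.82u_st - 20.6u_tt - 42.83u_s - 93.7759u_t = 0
A = -5, B = 8.82, C = -20.6. Discriminant B² - 4AC = -334.2076. Since -334.2076 < 0, elliptic.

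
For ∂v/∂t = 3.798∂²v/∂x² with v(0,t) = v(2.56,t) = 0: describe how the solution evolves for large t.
v → 0. Heat diffuses out through both boundaries.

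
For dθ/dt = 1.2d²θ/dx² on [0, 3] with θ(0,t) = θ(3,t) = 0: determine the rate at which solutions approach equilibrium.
Eigenvalues: λₙ = 1.2n²π²/3².
First three modes:
  n=1: λ₁ = 1.2π²/3² ≈ 1.316
  n=2: λ₂ = 4.8π²/3² ≈ 5.264 (4× faster decay)
  n=3: λ₃ = 10.8π²/3² ≈ 11.844 (9× faster decay)
As t → ∞, higher modes decay exponentially faster. The n=1 mode dominates: θ ~ c₁ sin(πx/3) e^{-λ₁t}.
Decay rate: λ₁ = 1.2π²/3² ≈ 1.316.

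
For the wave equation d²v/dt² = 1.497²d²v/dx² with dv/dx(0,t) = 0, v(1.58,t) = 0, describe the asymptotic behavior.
v oscillates (no decay). Energy is conserved; the solution oscillates indefinitely as standing waves.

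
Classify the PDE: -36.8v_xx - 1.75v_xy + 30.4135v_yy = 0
A = -36.8, B = -1.75, C = 30.4135. Discriminant B² - 4AC = 4479.9297. Since 4479.9297 > 0, hyperbolic.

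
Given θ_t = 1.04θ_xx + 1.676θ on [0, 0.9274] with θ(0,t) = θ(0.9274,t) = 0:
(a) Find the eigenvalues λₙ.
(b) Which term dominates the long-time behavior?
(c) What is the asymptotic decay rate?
Eigenvalues: λₙ = 1.04n²π²/0.9274² - 1.676.
First three modes:
  n=1: λ₁ = 1.04π²/0.9274² - 1.676 ≈ 10.258
  n=2: λ₂ = 4.16π²/0.9274² - 1.676 ≈ 46.061
  n=3: λ₃ = 9.36π²/0.9274² - 1.676 ≈ 105.733
Since 1.04π²/0.9274² ≈ 11.934 > 1.676, all λₙ > 0.
The n=1 mode decays slowest → dominates as t → ∞.
Asymptotic: θ ~ c₁ sin(πx/0.9274) e^{-λ₁t} with decay rate λ₁ ≈ 10.258.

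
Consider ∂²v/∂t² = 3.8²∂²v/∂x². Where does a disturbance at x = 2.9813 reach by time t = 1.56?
Domain of influence: [-2.9467, 8.9093]. Data at x = 2.9813 spreads outward at speed 3.8.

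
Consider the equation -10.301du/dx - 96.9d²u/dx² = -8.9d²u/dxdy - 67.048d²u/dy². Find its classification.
Rewriting in standard form: -96.9d²u/dx² + 8.9d²u/dxdy + 67.048d²u/dy² - 10.301du/dx = 0. Hyperbolic. (A = -96.9, B = 8.9, C = 67.048 gives B² - 4AC = 26067.0148.)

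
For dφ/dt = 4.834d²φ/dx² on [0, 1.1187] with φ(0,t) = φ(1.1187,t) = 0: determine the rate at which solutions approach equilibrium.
Eigenvalues: λₙ = 4.834n²π²/1.1187².
First three modes:
  n=1: λ₁ = 4.834π²/1.1187² ≈ 38.122
  n=2: λ₂ = 19.336π²/1.1187² ≈ 152.489 (4× faster decay)
  n=3: λ₃ = 43.506π²/1.1187² ≈ 343.101 (9× faster decay)
As t → ∞, higher modes decay exponentially faster. The n=1 mode dominates: φ ~ c₁ sin(πx/1.1187) e^{-λ₁t}.
Decay rate: λ₁ = 4.834π²/1.1187² ≈ 38.122.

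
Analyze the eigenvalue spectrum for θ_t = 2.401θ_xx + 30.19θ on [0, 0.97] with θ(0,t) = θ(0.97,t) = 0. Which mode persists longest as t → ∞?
Eigenvalues: λₙ = 2.401n²π²/0.97² - 30.19.
First three modes:
  n=1: λ₁ = 2.401π²/0.97² - 30.19 ≈ -5.005
  n=2: λ₂ = 9.604π²/0.97² - 30.19 ≈ 70.552
  n=3: λ₃ = 21.609π²/0.97² - 30.19 ≈ 196.478
Since 2.401π²/0.97² ≈ 25.185 < 30.19, λ₁ < 0.
The n=1 mode grows fastest (−λₙ is largest for n=1) → dominates.
Asymptotic: θ ~ c₁ sin(πx/0.97) e^{5.005t} (exponential growth at rate −λ₁ ≈ 5.005).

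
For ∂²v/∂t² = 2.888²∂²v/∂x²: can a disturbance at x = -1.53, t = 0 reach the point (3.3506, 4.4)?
Yes. The domain of dependence is [-9.3566, 16.0578], and -1.53 ∈ [-9.3566, 16.0578].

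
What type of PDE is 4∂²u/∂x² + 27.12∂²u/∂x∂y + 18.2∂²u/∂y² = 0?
With A = 4, B = 27.12, C = 18.2, the discriminant is 444.2944. This is a hyperbolic PDE.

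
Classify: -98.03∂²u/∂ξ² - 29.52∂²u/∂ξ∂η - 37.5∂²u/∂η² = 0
Elliptic (discriminant = -13833.0696).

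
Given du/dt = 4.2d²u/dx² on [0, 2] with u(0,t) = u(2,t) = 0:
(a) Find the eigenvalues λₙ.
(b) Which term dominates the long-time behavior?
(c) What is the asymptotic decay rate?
Eigenvalues: λₙ = 4.2n²π²/2².
First three modes:
  n=1: λ₁ = 4.2π²/2² ≈ 10.363
  n=2: λ₂ = 16.8π²/2² ≈ 41.452 (4× faster decay)
  n=3: λ₃ = 37.8π²/2² ≈ 93.268 (9× faster decay)
As t → ∞, higher modes decay exponentially faster. The n=1 mode dominates: u ~ c₁ sin(πx/2) e^{-λ₁t}.
Decay rate: λ₁ = 4.2π²/2² ≈ 10.363.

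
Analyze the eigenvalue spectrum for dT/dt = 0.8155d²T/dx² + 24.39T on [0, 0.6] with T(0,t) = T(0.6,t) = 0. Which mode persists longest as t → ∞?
Eigenvalues: λₙ = 0.8155n²π²/0.6² - 24.39.
First three modes:
  n=1: λ₁ = 0.8155π²/0.6² - 24.39 ≈ -2.033
  n=2: λ₂ = 3.262π²/0.6² - 24.39 ≈ 65.04
  n=3: λ₃ = 7.3395π²/0.6² - 24.39 ≈ 176.827
Since 0.8155π²/0.6² ≈ 22.357 < 24.39, λ₁ < 0.
The n=1 mode grows fastest (−λₙ is largest for n=1) → dominates.
Asymptotic: T ~ c₁ sin(πx/0.6) e^{2.033t} (exponential growth at rate −λ₁ ≈ 2.033).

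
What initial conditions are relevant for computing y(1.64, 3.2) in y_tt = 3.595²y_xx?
Domain of dependence: [-9.864, 13.144]. Signals travel at speed 3.595, so data within |x - 1.64| ≤ 3.595·3.2 = 11.504 can reach the point.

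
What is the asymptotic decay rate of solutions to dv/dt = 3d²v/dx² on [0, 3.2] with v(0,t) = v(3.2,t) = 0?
Eigenvalues: λₙ = 3n²π²/3.2².
First three modes:
  n=1: λ₁ = 3π²/3.2² ≈ 2.891
  n=2: λ₂ = 12π²/3.2² ≈ 11.566 (4× faster decay)
  n=3: λ₃ = 27π²/3.2² ≈ 26.023 (9× faster decay)
As t → ∞, higher modes decay exponentially faster. The n=1 mode dominates: v ~ c₁ sin(πx/3.2) e^{-λ₁t}.
Decay rate: λ₁ = 3π²/3.2² ≈ 2.891.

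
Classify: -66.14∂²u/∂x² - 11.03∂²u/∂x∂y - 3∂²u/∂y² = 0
Elliptic (discriminant = -672.0191).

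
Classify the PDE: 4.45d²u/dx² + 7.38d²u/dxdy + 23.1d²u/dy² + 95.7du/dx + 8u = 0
A = 4.45, B = 7.38, C = 23.1. Discriminant B² - 4AC = -356.7156. Since -356.7156 < 0, elliptic.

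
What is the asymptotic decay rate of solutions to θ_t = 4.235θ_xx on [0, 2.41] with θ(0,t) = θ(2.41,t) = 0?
Eigenvalues: λₙ = 4.235n²π²/2.41².
First three modes:
  n=1: λ₁ = 4.235π²/2.41² ≈ 7.196
  n=2: λ₂ = 16.94π²/2.41² ≈ 28.786 (4× faster decay)
  n=3: λ₃ = 38.115π²/2.41² ≈ 64.768 (9× faster decay)
As t → ∞, higher modes decay exponentially faster. The n=1 mode dominates: θ ~ c₁ sin(πx/2.41) e^{-λ₁t}.
Decay rate: λ₁ = 4.235π²/2.41² ≈ 7.196.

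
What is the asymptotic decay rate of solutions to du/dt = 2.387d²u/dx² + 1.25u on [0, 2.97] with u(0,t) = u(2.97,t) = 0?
Eigenvalues: λₙ = 2.387n²π²/2.97² - 1.25.
First three modes:
  n=1: λ₁ = 2.387π²/2.97² - 1.25 ≈ 1.421
  n=2: λ₂ = 9.548π²/2.97² - 1.25 ≈ 9.433
  n=3: λ₃ = 21.483π²/2.97² - 1.25 ≈ 22.787
Since 2.387π²/2.97² ≈ 2.671 > 1.25, all λₙ > 0.
The n=1 mode decays slowest → dominates as t → ∞.
Asymptotic: u ~ c₁ sin(πx/2.97) e^{-λ₁t} with decay rate λ₁ ≈ 1.421.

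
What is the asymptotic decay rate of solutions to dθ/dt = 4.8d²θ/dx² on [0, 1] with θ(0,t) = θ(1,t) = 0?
Eigenvalues: λₙ = 4.8n²π².
First three modes:
  n=1: λ₁ = 4.8π² ≈ 47.374
  n=2: λ₂ = 19.2π² ≈ 189.496 (4× faster decay)
  n=3: λ₃ = 43.2π² ≈ 426.367 (9× faster decay)
As t → ∞, higher modes decay exponentially faster. The n=1 mode dominates: θ ~ c₁ sin(πx) e^{-λ₁t}.
Decay rate: λ₁ = 4.8π² ≈ 47.374.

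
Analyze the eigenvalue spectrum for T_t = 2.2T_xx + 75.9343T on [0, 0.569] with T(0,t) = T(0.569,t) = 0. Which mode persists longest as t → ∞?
Eigenvalues: λₙ = 2.2n²π²/0.569² - 75.9343.
First three modes:
  n=1: λ₁ = 2.2π²/0.569² - 75.9343 ≈ -8.869
  n=2: λ₂ = 8.8π²/0.569² - 75.9343 ≈ 192.327
  n=3: λ₃ = 19.8π²/0.569² - 75.9343 ≈ 527.653
Since 2.2π²/0.569² ≈ 67.065 < 75.9343, λ₁ < 0.
The n=1 mode grows fastest (−λₙ is largest for n=1) → dominates.
Asymptotic: T ~ c₁ sin(πx/0.569) e^{8.869t} (exponential growth at rate −λ₁ ≈ 8.869).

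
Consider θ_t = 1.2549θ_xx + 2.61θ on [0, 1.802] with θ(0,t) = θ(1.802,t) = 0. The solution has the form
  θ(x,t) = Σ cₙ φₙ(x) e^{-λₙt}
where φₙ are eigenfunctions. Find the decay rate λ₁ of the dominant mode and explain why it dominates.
Eigenvalues: λₙ = 1.2549n²π²/1.802² - 2.61.
First three modes:
  n=1: λ₁ = 1.2549π²/1.802² - 2.61 ≈ 1.204
  n=2: λ₂ = 5.0196π²/1.802² - 2.61 ≈ 12.647
  n=3: λ₃ = 11.2941π²/1.802² - 2.61 ≈ 31.717
Since 1.2549π²/1.802² ≈ 3.814 > 2.61, all λₙ > 0.
The n=1 mode decays slowest → dominates as t → ∞.
Asymptotic: θ ~ c₁ sin(πx/1.802) e^{-λ₁t} with decay rate λ₁ ≈ 1.204.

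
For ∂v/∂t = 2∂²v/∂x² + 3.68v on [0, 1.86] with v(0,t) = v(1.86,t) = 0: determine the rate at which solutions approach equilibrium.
Eigenvalues: λₙ = 2n²π²/1.86² - 3.68.
First three modes:
  n=1: λ₁ = 2π²/1.86² - 3.68 ≈ 2.026
  n=2: λ₂ = 8π²/1.86² - 3.68 ≈ 19.143
  n=3: λ₃ = 18π²/1.86² - 3.68 ≈ 47.671
Since 2π²/1.86² ≈ 5.706 > 3.68, all λₙ > 0.
The n=1 mode decays slowest → dominates as t → ∞.
Asymptotic: v ~ c₁ sin(πx/1.86) e^{-λ₁t} with decay rate λ₁ ≈ 2.026.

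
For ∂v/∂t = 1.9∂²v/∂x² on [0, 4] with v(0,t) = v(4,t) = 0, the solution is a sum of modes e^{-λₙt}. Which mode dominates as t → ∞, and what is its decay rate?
Eigenvalues: λₙ = 1.9n²π²/4².
First three modes:
  n=1: λ₁ = 1.9π²/4² ≈ 1.172
  n=2: λ₂ = 7.6π²/4² ≈ 4.688 (4× faster decay)
  n=3: λ₃ = 17.1π²/4² ≈ 10.548 (9× faster decay)
As t → ∞, higher modes decay exponentially faster. The n=1 mode dominates: v ~ c₁ sin(πx/4) e^{-λ₁t}.
Decay rate: λ₁ = 1.9π²/4² ≈ 1.172.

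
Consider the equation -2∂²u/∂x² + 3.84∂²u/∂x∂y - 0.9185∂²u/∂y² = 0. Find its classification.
Hyperbolic. (A = -2, B = 3.84, C = -0.9185 gives B² - 4AC = 7.3976.)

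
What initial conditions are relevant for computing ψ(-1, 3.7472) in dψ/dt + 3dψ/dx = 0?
A single point: x = -12.2416. The characteristic through (-1, 3.7472) is x - 3t = const, so x = -1 - 3·3.7472 = -12.2416.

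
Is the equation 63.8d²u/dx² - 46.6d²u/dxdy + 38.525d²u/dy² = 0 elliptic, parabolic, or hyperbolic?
Computing B² - 4AC with A = 63.8, B = -46.6, C = 38.525: discriminant = -7660.02 (negative). Answer: elliptic.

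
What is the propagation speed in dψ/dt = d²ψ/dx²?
Infinite. The heat equation is parabolic, not hyperbolic, so disturbances propagate instantly.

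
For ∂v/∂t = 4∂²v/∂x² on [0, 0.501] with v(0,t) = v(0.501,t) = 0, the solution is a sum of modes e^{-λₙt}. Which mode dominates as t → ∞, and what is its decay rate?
Eigenvalues: λₙ = 4n²π²/0.501².
First three modes:
  n=1: λ₁ = 4π²/0.501² ≈ 157.284
  n=2: λ₂ = 16π²/0.501² ≈ 629.136 (4× faster decay)
  n=3: λ₃ = 36π²/0.501² ≈ 1415.555 (9× faster decay)
As t → ∞, higher modes decay exponentially faster. The n=1 mode dominates: v ~ c₁ sin(πx/0.501) e^{-λ₁t}.
Decay rate: λ₁ = 4π²/0.501² ≈ 157.284.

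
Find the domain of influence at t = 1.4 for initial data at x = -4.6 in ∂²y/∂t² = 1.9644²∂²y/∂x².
Domain of influence: [-7.35016, -1.84984]. Data at x = -4.6 spreads outward at speed 1.9644.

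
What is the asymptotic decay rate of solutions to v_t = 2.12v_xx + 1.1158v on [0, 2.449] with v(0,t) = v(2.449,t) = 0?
Eigenvalues: λₙ = 2.12n²π²/2.449² - 1.1158.
First three modes:
  n=1: λ₁ = 2.12π²/2.449² - 1.1158 ≈ 2.373
  n=2: λ₂ = 8.48π²/2.449² - 1.1158 ≈ 12.839
  n=3: λ₃ = 19.08π²/2.449² - 1.1158 ≈ 30.282
Since 2.12π²/2.449² ≈ 3.489 > 1.1158, all λₙ > 0.
The n=1 mode decays slowest → dominates as t → ∞.
Asymptotic: v ~ c₁ sin(πx/2.449) e^{-λ₁t} with decay rate λ₁ ≈ 2.373.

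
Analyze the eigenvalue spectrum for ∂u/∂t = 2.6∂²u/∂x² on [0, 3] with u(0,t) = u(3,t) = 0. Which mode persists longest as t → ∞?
Eigenvalues: λₙ = 2.6n²π²/3².
First three modes:
  n=1: λ₁ = 2.6π²/3² ≈ 2.851
  n=2: λ₂ = 10.4π²/3² ≈ 11.405 (4× faster decay)
  n=3: λ₃ = 23.4π²/3² ≈ 25.661 (9× faster decay)
As t → ∞, higher modes decay exponentially faster. The n=1 mode dominates: u ~ c₁ sin(πx/3) e^{-λ₁t}.
Decay rate: λ₁ = 2.6π²/3² ≈ 2.851.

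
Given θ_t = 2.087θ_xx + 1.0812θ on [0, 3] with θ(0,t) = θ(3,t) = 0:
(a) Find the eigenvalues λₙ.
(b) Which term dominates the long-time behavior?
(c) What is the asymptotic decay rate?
Eigenvalues: λₙ = 2.087n²π²/3² - 1.0812.
First three modes:
  n=1: λ₁ = 2.087π²/3² - 1.0812 ≈ 1.207
  n=2: λ₂ = 8.348π²/3² - 1.0812 ≈ 8.073
  n=3: λ₃ = 18.783π²/3² - 1.0812 ≈ 19.517
Since 2.087π²/3² ≈ 2.289 > 1.0812, all λₙ > 0.
The n=1 mode decays slowest → dominates as t → ∞.
Asymptotic: θ ~ c₁ sin(πx/3) e^{-λ₁t} with decay rate λ₁ ≈ 1.207.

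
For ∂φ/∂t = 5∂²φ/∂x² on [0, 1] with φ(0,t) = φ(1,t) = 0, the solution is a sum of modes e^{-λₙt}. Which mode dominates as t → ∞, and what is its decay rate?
Eigenvalues: λₙ = 5n²π².
First three modes:
  n=1: λ₁ = 5π² ≈ 49.348
  n=2: λ₂ = 20π² ≈ 197.392 (4× faster decay)
  n=3: λ₃ = 45π² ≈ 444.132 (9× faster decay)
As t → ∞, higher modes decay exponentially faster. The n=1 mode dominates: φ ~ c₁ sin(πx) e^{-λ₁t}.
Decay rate: λ₁ = 5π² ≈ 49.348.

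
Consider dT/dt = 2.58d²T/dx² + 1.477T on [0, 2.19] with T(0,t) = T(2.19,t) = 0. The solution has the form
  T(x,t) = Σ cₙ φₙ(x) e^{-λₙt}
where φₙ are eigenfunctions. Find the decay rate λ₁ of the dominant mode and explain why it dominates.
Eigenvalues: λₙ = 2.58n²π²/2.19² - 1.477.
First three modes:
  n=1: λ₁ = 2.58π²/2.19² - 1.477 ≈ 3.832
  n=2: λ₂ = 10.32π²/2.19² - 1.477 ≈ 19.76
  n=3: λ₃ = 23.22π²/2.19² - 1.477 ≈ 46.306
Since 2.58π²/2.19² ≈ 5.309 > 1.477, all λₙ > 0.
The n=1 mode decays slowest → dominates as t → ∞.
Asymptotic: T ~ c₁ sin(πx/2.19) e^{-λ₁t} with decay rate λ₁ ≈ 3.832.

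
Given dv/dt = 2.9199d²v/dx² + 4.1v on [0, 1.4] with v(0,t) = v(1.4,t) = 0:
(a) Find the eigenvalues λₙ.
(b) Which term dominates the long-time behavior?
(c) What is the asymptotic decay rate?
Eigenvalues: λₙ = 2.9199n²π²/1.4² - 4.1.
First three modes:
  n=1: λ₁ = 2.9199π²/1.4² - 4.1 ≈ 10.603
  n=2: λ₂ = 11.6796π²/1.4² - 4.1 ≈ 54.713
  n=3: λ₃ = 26.2791π²/1.4² - 4.1 ≈ 128.229
Since 2.9199π²/1.4² ≈ 14.703 > 4.1, all λₙ > 0.
The n=1 mode decays slowest → dominates as t → ∞.
Asymptotic: v ~ c₁ sin(πx/1.4) e^{-λ₁t} with decay rate λ₁ ≈ 10.603.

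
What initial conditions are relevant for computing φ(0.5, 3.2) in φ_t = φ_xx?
The entire real line. The heat equation has infinite propagation speed: any initial disturbance instantly affects all points (though exponentially small far away).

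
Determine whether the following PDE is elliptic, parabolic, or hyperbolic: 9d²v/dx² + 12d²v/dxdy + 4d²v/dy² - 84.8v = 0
Coefficients: A = 9, B = 12, C = 4. B² - 4AC = 0, which is zero, so the equation is parabolic.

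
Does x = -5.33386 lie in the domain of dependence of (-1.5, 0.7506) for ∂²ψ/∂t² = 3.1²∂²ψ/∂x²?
No. The domain of dependence is [-3.82686, 0.82686], and -5.33386 is outside this interval.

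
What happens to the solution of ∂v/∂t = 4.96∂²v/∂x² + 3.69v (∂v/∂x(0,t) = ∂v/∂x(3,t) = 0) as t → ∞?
v grows unboundedly. With Neumann BCs the constant mode has diffusion eigenvalue 0, so any r > 0 makes it grow like e^(3.69t); solution grows exponentially.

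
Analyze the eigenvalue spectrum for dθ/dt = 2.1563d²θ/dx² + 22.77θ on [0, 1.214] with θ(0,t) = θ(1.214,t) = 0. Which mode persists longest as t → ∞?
Eigenvalues: λₙ = 2.1563n²π²/1.214² - 22.77.
First three modes:
  n=1: λ₁ = 2.1563π²/1.214² - 22.77 ≈ -8.33
  n=2: λ₂ = 8.6252π²/1.214² - 22.77 ≈ 34.991
  n=3: λ₃ = 19.4067π²/1.214² - 22.77 ≈ 107.191
Since 2.1563π²/1.214² ≈ 14.44 < 22.77, λ₁ < 0.
The n=1 mode grows fastest (−λₙ is largest for n=1) → dominates.
Asymptotic: θ ~ c₁ sin(πx/1.214) e^{8.33t} (exponential growth at rate −λ₁ ≈ 8.33).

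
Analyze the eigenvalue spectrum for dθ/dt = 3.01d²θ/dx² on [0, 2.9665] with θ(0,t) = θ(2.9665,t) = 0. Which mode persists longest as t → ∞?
Eigenvalues: λₙ = 3.01n²π²/2.9665².
First three modes:
  n=1: λ₁ = 3.01π²/2.9665² ≈ 3.376
  n=2: λ₂ = 12.04π²/2.9665² ≈ 13.503 (4× faster decay)
  n=3: λ₃ = 27.09π²/2.9665² ≈ 30.382 (9× faster decay)
As t → ∞, higher modes decay exponentially faster. The n=1 mode dominates: θ ~ c₁ sin(πx/2.9665) e^{-λ₁t}.
Decay rate: λ₁ = 3.01π²/2.9665² ≈ 3.376.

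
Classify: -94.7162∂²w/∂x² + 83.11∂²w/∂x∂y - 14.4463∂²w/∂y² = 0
Hyperbolic (discriminant = 1434.07753976).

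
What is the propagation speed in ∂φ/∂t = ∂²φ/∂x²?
Infinite. The heat equation is parabolic, not hyperbolic, so disturbances propagate instantly.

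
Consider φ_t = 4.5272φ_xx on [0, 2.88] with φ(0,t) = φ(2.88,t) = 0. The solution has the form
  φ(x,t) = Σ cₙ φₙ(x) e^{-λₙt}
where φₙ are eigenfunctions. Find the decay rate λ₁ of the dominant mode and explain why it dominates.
Eigenvalues: λₙ = 4.5272n²π²/2.88².
First three modes:
  n=1: λ₁ = 4.5272π²/2.88² ≈ 5.387
  n=2: λ₂ = 18.1088π²/2.88² ≈ 21.548 (4× faster decay)
  n=3: λ₃ = 40.7448π²/2.88² ≈ 48.483 (9× faster decay)
As t → ∞, higher modes decay exponentially faster. The n=1 mode dominates: φ ~ c₁ sin(πx/2.88) e^{-λ₁t}.
Decay rate: λ₁ = 4.5272π²/2.88² ≈ 5.387.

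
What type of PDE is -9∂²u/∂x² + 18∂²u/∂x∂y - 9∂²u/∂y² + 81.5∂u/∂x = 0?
With A = -9, B = 18, C = -9, the discriminant is 0. This is a parabolic PDE.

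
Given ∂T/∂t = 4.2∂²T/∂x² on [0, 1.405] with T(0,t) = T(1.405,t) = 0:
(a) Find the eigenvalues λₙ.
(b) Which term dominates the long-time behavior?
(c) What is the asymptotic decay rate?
Eigenvalues: λₙ = 4.2n²π²/1.405².
First three modes:
  n=1: λ₁ = 4.2π²/1.405² ≈ 20.999
  n=2: λ₂ = 16.8π²/1.405² ≈ 83.996 (4× faster decay)
  n=3: λ₃ = 37.8π²/1.405² ≈ 188.99 (9× faster decay)
As t → ∞, higher modes decay exponentially faster. The n=1 mode dominates: T ~ c₁ sin(πx/1.405) e^{-λ₁t}.
Decay rate: λ₁ = 4.2π²/1.405² ≈ 20.999.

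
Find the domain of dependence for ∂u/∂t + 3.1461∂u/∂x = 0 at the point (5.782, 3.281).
A single point: x = -4.5403541. The characteristic through (5.782, 3.281) is x - 3.1461t = const, so x = 5.782 - 3.1461·3.281 = -4.5403541.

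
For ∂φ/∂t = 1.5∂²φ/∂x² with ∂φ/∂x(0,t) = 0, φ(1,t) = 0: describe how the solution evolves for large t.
φ → 0. Heat escapes through the Dirichlet boundary.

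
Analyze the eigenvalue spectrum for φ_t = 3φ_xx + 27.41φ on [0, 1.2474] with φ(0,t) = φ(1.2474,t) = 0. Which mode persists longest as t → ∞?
Eigenvalues: λₙ = 3n²π²/1.2474² - 27.41.
First three modes:
  n=1: λ₁ = 3π²/1.2474² - 27.41 ≈ -8.381
  n=2: λ₂ = 12π²/1.2474² - 27.41 ≈ 48.705
  n=3: λ₃ = 27π²/1.2474² - 27.41 ≈ 143.848
Since 3π²/1.2474² ≈ 19.029 < 27.41, λ₁ < 0.
The n=1 mode grows fastest (−λₙ is largest for n=1) → dominates.
Asymptotic: φ ~ c₁ sin(πx/1.2474) e^{8.381t} (exponential growth at rate −λ₁ ≈ 8.381).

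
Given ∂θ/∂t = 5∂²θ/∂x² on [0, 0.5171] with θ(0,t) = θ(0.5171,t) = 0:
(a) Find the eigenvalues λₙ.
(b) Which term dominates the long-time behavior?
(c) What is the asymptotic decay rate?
Eigenvalues: λₙ = 5n²π²/0.5171².
First three modes:
  n=1: λ₁ = 5π²/0.5171² ≈ 184.553
  n=2: λ₂ = 20π²/0.5171² ≈ 738.211 (4× faster decay)
  n=3: λ₃ = 45π²/0.5171² ≈ 1660.975 (9× faster decay)
As t → ∞, higher modes decay exponentially faster. The n=1 mode dominates: θ ~ c₁ sin(πx/0.5171) e^{-λ₁t}.
Decay rate: λ₁ = 5π²/0.5171² ≈ 184.553.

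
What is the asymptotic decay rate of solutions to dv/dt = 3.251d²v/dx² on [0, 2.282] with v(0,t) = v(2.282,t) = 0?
Eigenvalues: λₙ = 3.251n²π²/2.282².
First three modes:
  n=1: λ₁ = 3.251π²/2.282² ≈ 6.161
  n=2: λ₂ = 13.004π²/2.282² ≈ 24.646 (4× faster decay)
  n=3: λ₃ = 29.259π²/2.282² ≈ 55.453 (9× faster decay)
As t → ∞, higher modes decay exponentially faster. The n=1 mode dominates: v ~ c₁ sin(πx/2.282) e^{-λ₁t}.
Decay rate: λ₁ = 3.251π²/2.282² ≈ 6.161.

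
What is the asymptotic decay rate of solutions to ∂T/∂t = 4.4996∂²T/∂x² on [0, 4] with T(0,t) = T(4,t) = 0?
Eigenvalues: λₙ = 4.4996n²π²/4².
First three modes:
  n=1: λ₁ = 4.4996π²/4² ≈ 2.776
  n=2: λ₂ = 17.9984π²/4² ≈ 11.102 (4× faster decay)
  n=3: λ₃ = 40.4964π²/4² ≈ 24.98 (9× faster decay)
As t → ∞, higher modes decay exponentially faster. The n=1 mode dominates: T ~ c₁ sin(πx/4) e^{-λ₁t}.
Decay rate: λ₁ = 4.4996π²/4² ≈ 2.776.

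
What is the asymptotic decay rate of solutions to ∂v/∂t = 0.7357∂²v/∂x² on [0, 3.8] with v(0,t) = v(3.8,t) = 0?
Eigenvalues: λₙ = 0.7357n²π²/3.8².
First three modes:
  n=1: λ₁ = 0.7357π²/3.8² ≈ 0.503
  n=2: λ₂ = 2.9428π²/3.8² ≈ 2.011 (4× faster decay)
  n=3: λ₃ = 6.6213π²/3.8² ≈ 4.526 (9× faster decay)
As t → ∞, higher modes decay exponentially faster. The n=1 mode dominates: v ~ c₁ sin(πx/3.8) e^{-λ₁t}.
Decay rate: λ₁ = 0.7357π²/3.8² ≈ 0.503.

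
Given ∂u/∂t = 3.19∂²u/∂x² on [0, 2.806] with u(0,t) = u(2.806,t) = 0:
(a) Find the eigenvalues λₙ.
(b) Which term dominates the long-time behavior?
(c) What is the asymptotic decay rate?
Eigenvalues: λₙ = 3.19n²π²/2.806².
First three modes:
  n=1: λ₁ = 3.19π²/2.806² ≈ 3.999
  n=2: λ₂ = 12.76π²/2.806² ≈ 15.995 (4× faster decay)
  n=3: λ₃ = 28.71π²/2.806² ≈ 35.988 (9× faster decay)
As t → ∞, higher modes decay exponentially faster. The n=1 mode dominates: u ~ c₁ sin(πx/2.806) e^{-λ₁t}.
Decay rate: λ₁ = 3.19π²/2.806² ≈ 3.999.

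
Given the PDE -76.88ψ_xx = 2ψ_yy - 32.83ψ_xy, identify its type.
Rewriting in standard form: -76.88ψ_xx + 32.83ψ_xy - 2ψ_yy = 0. The second-order coefficients are A = -76.88, B = 32.83, C = -2. Since B² - 4AC = 462.7689 > 0, this is a hyperbolic PDE.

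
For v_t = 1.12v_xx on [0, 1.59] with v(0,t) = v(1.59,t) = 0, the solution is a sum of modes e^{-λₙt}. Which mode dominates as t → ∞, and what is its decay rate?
Eigenvalues: λₙ = 1.12n²π²/1.59².
First three modes:
  n=1: λ₁ = 1.12π²/1.59² ≈ 4.372
  n=2: λ₂ = 4.48π²/1.59² ≈ 17.49 (4× faster decay)
  n=3: λ₃ = 10.08π²/1.59² ≈ 39.352 (9× faster decay)
As t → ∞, higher modes decay exponentially faster. The n=1 mode dominates: v ~ c₁ sin(πx/1.59) e^{-λ₁t}.
Decay rate: λ₁ = 1.12π²/1.59² ≈ 4.372.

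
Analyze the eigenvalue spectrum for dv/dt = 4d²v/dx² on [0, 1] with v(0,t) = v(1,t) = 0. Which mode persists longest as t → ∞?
Eigenvalues: λₙ = 4n²π².
First three modes:
  n=1: λ₁ = 4π² ≈ 39.478
  n=2: λ₂ = 16π² ≈ 157.914 (4× faster decay)
  n=3: λ₃ = 36π² ≈ 355.306 (9× faster decay)
As t → ∞, higher modes decay exponentially faster. The n=1 mode dominates: v ~ c₁ sin(πx) e^{-λ₁t}.
Decay rate: λ₁ = 4π² ≈ 39.478.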